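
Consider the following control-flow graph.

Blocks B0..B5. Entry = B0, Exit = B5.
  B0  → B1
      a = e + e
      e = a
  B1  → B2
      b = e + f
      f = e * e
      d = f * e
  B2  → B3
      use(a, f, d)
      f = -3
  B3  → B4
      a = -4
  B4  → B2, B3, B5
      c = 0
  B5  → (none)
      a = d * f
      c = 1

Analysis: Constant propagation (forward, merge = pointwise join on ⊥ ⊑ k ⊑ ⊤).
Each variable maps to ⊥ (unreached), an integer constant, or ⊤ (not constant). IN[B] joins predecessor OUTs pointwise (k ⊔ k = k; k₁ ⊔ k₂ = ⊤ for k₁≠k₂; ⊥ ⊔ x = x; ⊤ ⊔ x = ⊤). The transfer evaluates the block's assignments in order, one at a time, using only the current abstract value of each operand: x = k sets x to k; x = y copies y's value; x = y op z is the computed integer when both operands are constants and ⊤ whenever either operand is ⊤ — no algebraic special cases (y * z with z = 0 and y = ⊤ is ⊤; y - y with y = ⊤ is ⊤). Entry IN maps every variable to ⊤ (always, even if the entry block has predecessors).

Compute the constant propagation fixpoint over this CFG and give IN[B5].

Per-block solution:
  B0:   IN=(all ⊤)   OUT=(all ⊤)
  B1:   IN=(all ⊤)   OUT=(all ⊤)
  B2:   IN=(all ⊤)   OUT={f:-3; rest ⊤}
  B3:   IN={f:-3; rest ⊤}   OUT={a:-4, f:-3; rest ⊤}
  B4:   IN={a:-4, f:-3; rest ⊤}   OUT={a:-4, c:0, f:-3; rest ⊤}
  B5:   IN={a:-4, c:0, f:-3; rest ⊤}   OUT={c:1, f:-3; rest ⊤}

Merge at B5: IN[B5] = OUT[B4] = {a: -4, b: ⊤, c: 0, d: ⊤, e: ⊤, f: -3}

Answer: {a: -4, b: ⊤, c: 0, d: ⊤, e: ⊤, f: -3}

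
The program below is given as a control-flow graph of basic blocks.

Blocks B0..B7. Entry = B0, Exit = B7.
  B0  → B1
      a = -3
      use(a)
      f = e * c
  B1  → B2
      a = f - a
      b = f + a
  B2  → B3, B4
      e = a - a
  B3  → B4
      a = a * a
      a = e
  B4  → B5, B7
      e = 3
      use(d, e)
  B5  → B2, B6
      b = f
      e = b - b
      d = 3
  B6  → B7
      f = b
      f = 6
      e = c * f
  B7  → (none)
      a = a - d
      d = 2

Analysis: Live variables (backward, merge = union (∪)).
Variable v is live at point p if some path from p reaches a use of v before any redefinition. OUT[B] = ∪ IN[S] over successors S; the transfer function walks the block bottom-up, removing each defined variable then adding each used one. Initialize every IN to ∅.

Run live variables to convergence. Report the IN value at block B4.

Per-block solution:
  B0:   IN={c, d, e}   OUT={a, c, d, f}
  B1:   IN={a, c, d, f}   OUT={a, c, d, f}
  B2:   IN={a, c, d, f}   OUT={a, c, d, e, f}
  B3:   IN={a, c, d, e, f}   OUT={a, c, d, f}
  B4:   IN={a, c, d, f}   OUT={a, c, d, f}
  B5:   IN={a, c, f}   OUT={a, b, c, d, f}
  B6:   IN={a, b, c, d}   OUT={a, d}
  B7:   IN={a, d}   OUT={}

Merge at B4: OUT[B4] = IN[B5] ⊔ IN[B7] = {a, c, d, f}
Applying B4's transfer function to that OUT value gives IN[B4] (row B4 above).

Answer: {a, c, d, f}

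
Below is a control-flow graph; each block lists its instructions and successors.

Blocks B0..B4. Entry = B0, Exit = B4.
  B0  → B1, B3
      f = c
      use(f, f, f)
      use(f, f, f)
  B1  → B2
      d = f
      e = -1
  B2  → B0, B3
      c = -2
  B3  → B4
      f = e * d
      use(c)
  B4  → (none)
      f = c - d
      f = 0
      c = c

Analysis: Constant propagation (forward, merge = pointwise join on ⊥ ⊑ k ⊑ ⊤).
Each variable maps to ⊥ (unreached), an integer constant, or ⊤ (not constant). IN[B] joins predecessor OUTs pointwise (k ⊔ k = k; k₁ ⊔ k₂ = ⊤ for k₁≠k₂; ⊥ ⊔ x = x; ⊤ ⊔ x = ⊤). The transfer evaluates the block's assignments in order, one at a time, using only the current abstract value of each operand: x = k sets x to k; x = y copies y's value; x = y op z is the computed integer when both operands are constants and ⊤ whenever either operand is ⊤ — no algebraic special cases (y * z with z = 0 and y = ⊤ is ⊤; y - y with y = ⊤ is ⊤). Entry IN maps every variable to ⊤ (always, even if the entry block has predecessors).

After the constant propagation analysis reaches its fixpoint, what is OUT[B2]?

Converged values:
  B0:  IN=(all ⊤)  OUT=(all ⊤)
  B1:  IN=(all ⊤)  OUT={e:-1; rest ⊤}
  B2:  IN={e:-1; rest ⊤}  OUT={c:-2, e:-1; rest ⊤}
  B3:  IN=(all ⊤)  OUT=(all ⊤)
  B4:  IN=(all ⊤)  OUT={f:0; rest ⊤}

Merge at B2: IN[B2] = OUT[B1] = {a: ⊤, b: ⊤, c: ⊤, d: ⊤, e: -1, f: ⊤}
Applying B2's transfer function to that IN value gives OUT[B2] (row B2 above).

Answer: {a: ⊤, b: ⊤, c: -2, d: ⊤, e: -1, f: ⊤}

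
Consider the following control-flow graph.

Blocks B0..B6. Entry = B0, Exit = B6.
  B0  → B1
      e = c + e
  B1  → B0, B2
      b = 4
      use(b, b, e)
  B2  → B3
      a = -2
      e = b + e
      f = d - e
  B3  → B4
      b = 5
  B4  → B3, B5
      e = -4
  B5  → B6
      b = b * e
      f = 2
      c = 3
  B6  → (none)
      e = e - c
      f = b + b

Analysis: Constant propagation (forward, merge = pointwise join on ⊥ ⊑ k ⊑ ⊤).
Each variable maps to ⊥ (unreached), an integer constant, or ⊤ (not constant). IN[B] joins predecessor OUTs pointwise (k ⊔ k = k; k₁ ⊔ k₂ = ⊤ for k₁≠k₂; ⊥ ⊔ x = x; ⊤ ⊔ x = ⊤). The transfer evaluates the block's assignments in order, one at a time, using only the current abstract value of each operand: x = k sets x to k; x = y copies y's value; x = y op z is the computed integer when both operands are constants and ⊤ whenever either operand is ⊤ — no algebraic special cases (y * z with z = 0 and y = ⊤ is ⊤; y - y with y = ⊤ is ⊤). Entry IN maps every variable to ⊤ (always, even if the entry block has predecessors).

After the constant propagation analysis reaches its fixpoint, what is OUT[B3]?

Fixpoint table:
  B0: | IN=(all ⊤) | OUT=(all ⊤)
  B1: | IN=(all ⊤) | OUT={b:4; rest ⊤}
  B2: | IN={b:4; rest ⊤} | OUT={a:-2, b:4; rest ⊤}
  B3: | IN={a:-2; rest ⊤} | OUT={a:-2, b:5; rest ⊤}
  B4: | IN={a:-2, b:5; rest ⊤} | OUT={a:-2, b:5, e:-4; rest ⊤}
  B5: | IN={a:-2, b:5, e:-4; rest ⊤} | OUT={a:-2, b:-20, c:3, e:-4, f:2; rest ⊤}
  B6: | IN={a:-2, b:-20, c:3, e:-4, f:2; rest ⊤} | OUT={a:-2, b:-20, c:3, e:-7, f:-40; rest ⊤}

Merge at B3: IN[B3] = OUT[B2] ⊔ OUT[B4] = {a: -2, b: ⊤, c: ⊤, d: ⊤, e: ⊤, f: ⊤}
Applying B3's transfer function to that IN value gives OUT[B3] (row B3 above).

Answer: {a: -2, b: 5, c: ⊤, d: ⊤, e: ⊤, f: ⊤}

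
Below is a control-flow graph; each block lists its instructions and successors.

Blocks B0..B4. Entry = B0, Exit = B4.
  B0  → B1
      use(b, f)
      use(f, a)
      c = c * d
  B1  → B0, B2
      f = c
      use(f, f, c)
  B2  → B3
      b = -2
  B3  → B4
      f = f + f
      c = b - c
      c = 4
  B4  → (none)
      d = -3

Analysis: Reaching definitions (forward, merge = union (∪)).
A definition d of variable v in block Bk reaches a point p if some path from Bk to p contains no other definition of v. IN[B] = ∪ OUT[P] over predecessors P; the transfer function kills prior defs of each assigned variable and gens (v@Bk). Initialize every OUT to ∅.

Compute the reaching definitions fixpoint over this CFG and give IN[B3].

Fixpoint table:
  B0:   IN={c@B0, f@B1}   OUT={c@B0, f@B1}
  B1:   IN={c@B0, f@B1}   OUT={c@B0, f@B1}
  B2:   IN={c@B0, f@B1}   OUT={b@B2, c@B0, f@B1}
  B3:   IN={b@B2, c@B0, f@B1}   OUT={b@B2, c@B3, f@B3}
  B4:   IN={b@B2, c@B3, f@B3}   OUT={b@B2, c@B3, d@B4, f@B3}

Merge at B3: IN[B3] = OUT[B2] = {b@B2, c@B0, f@B1}

Answer: {b@B2, c@B0, f@B1}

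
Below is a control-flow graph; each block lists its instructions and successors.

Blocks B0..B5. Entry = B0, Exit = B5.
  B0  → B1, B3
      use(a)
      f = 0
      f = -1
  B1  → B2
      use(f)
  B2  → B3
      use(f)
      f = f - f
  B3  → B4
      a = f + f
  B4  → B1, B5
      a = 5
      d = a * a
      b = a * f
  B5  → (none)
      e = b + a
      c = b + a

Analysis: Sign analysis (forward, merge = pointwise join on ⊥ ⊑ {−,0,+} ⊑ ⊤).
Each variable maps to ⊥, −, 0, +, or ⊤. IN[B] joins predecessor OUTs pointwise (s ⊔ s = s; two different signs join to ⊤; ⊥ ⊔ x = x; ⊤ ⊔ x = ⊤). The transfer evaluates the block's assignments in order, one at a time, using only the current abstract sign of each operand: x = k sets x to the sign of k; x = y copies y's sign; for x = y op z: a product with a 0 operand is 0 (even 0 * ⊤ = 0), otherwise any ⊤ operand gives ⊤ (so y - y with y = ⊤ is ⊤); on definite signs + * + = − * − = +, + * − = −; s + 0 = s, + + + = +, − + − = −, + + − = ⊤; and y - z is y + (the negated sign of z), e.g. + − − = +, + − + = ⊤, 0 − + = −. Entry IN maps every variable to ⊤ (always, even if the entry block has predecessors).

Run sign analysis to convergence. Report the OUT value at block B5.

Per-block solution:
  B0:  IN=(all ⊤)  OUT={f:-; rest ⊤}
  B1:  IN=(all ⊤)  OUT=(all ⊤)
  B2:  IN=(all ⊤)  OUT=(all ⊤)
  B3:  IN=(all ⊤)  OUT=(all ⊤)
  B4:  IN=(all ⊤)  OUT={a:+, d:+; rest ⊤}
  B5:  IN={a:+, d:+; rest ⊤}  OUT={a:+, d:+; rest ⊤}

Merge at B5: IN[B5] = OUT[B4] = {a: +, b: ⊤, c: ⊤, d: +, e: ⊤, f: ⊤}
Applying B5's transfer function to that IN value gives OUT[B5] (row B5 above).

Answer: {a: +, b: ⊤, c: ⊤, d: +, e: ⊤, f: ⊤}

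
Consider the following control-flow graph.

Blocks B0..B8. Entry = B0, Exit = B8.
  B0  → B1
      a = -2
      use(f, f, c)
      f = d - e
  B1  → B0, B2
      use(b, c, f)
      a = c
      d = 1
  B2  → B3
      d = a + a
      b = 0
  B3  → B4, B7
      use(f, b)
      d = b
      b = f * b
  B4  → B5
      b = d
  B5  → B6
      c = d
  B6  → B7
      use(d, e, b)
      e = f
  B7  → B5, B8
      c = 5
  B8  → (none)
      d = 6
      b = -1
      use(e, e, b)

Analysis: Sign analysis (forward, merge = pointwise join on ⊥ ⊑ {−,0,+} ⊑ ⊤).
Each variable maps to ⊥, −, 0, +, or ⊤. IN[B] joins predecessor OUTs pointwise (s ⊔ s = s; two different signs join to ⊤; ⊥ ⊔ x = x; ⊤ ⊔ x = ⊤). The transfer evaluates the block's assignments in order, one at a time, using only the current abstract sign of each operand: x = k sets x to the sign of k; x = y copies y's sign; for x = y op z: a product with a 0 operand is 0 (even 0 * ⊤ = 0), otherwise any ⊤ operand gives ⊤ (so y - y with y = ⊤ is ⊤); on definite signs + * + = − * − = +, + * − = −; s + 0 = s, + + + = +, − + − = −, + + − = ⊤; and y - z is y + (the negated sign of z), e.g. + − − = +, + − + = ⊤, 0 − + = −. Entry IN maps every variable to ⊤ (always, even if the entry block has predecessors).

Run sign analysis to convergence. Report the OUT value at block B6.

Fixpoint table:
  B0: | IN=(all ⊤) | OUT={a:-; rest ⊤}
  B1: | IN={a:-; rest ⊤} | OUT={d:+; rest ⊤}
  B2: | IN={d:+; rest ⊤} | OUT={b:0; rest ⊤}
  B3: | IN={b:0; rest ⊤} | OUT={b:0, d:0; rest ⊤}
  B4: | IN={b:0, d:0; rest ⊤} | OUT={b:0, d:0; rest ⊤}
  B5: | IN={b:0, d:0; rest ⊤} | OUT={b:0, c:0, d:0; rest ⊤}
  B6: | IN={b:0, c:0, d:0; rest ⊤} | OUT={b:0, c:0, d:0; rest ⊤}
  B7: | IN={b:0, d:0; rest ⊤} | OUT={b:0, c:+, d:0; rest ⊤}
  B8: | IN={b:0, c:+, d:0; rest ⊤} | OUT={b:-, c:+, d:+; rest ⊤}

Merge at B6: IN[B6] = OUT[B5] = {a: ⊤, b: 0, c: 0, d: 0, e: ⊤, f: ⊤}
Applying B6's transfer function to that IN value gives OUT[B6] (row B6 above).

Answer: {a: ⊤, b: 0, c: 0, d: 0, e: ⊤, f: ⊤}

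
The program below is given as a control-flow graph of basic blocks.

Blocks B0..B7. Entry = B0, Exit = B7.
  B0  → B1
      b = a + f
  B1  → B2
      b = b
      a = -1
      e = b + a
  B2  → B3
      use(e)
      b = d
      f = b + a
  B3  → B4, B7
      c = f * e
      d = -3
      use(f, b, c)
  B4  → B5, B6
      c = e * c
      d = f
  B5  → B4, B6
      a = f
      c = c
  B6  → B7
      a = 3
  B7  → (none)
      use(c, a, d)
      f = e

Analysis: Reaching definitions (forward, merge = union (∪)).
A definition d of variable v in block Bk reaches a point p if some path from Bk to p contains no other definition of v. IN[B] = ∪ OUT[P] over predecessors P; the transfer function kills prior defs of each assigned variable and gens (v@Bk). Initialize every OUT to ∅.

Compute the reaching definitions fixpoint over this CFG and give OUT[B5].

Answer: {a@B5, b@B2, c@B5, d@B4, e@B1, f@B2}

Derivation:
Per-block solution:
  B0:  IN={}  OUT={b@B0}
  B1:  IN={b@B0}  OUT={a@B1, b@B1, e@B1}
  B2:  IN={a@B1, b@B1, e@B1}  OUT={a@B1, b@B2, e@B1, f@B2}
  B3:  IN={a@B1, b@B2, e@B1, f@B2}  OUT={a@B1, b@B2, c@B3, d@B3, e@B1, f@B2}
  B4:  IN={a@B1, a@B5, b@B2, c@B3, c@B5, d@B3, d@B4, e@B1, f@B2}  OUT={a@B1, a@B5, b@B2, c@B4, d@B4, e@B1, f@B2}
  B5:  IN={a@B1, a@B5, b@B2, c@B4, d@B4, e@B1, f@B2}  OUT={a@B5, b@B2, c@B5, d@B4, e@B1, f@B2}
  B6:  IN={a@B1, a@B5, b@B2, c@B4, c@B5, d@B4, e@B1, f@B2}  OUT={a@B6, b@B2, c@B4, c@B5, d@B4, e@B1, f@B2}
  B7:  IN={a@B1, a@B6, b@B2, c@B3, c@B4, c@B5, d@B3, d@B4, e@B1, f@B2}  OUT={a@B1, a@B6, b@B2, c@B3, c@B4, c@B5, d@B3, d@B4, e@B1, f@B7}

Merge at B5: IN[B5] = OUT[B4] = {a@B1, a@B5, b@B2, c@B4, d@B4, e@B1, f@B2}
Applying B5's transfer function to that IN value gives OUT[B5] (row B5 above).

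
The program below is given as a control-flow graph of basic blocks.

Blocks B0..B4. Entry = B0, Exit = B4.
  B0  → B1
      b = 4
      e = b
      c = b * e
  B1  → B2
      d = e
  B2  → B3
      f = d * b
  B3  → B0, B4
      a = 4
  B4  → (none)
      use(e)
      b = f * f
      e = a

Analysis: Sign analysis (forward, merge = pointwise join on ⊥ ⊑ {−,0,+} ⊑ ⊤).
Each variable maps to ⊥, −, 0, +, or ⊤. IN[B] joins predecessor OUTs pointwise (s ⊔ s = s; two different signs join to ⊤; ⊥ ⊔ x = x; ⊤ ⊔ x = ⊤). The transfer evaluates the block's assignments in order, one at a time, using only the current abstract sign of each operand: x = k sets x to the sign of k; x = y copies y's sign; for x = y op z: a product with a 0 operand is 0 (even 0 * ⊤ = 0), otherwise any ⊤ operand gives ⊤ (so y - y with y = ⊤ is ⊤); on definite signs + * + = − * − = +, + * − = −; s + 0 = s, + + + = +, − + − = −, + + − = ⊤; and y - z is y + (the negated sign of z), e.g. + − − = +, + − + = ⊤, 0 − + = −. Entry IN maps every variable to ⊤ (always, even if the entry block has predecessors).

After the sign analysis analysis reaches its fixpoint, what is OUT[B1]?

Converged values:
  B0:   IN=(all ⊤)   OUT={b:+, c:+, e:+; rest ⊤}
  B1:   IN={b:+, c:+, e:+; rest ⊤}   OUT={b:+, c:+, d:+, e:+; rest ⊤}
  B2:   IN={b:+, c:+, d:+, e:+; rest ⊤}   OUT={b:+, c:+, d:+, e:+, f:+; rest ⊤}
  B3:   IN={b:+, c:+, d:+, e:+, f:+; rest ⊤}   OUT={a:+, b:+, c:+, d:+, e:+, f:+; rest ⊤}
  B4:   IN={a:+, b:+, c:+, d:+, e:+, f:+; rest ⊤}   OUT={a:+, b:+, c:+, d:+, e:+, f:+; rest ⊤}

Merge at B1: IN[B1] = OUT[B0] = {a: ⊤, b: +, c: +, d: ⊤, e: +, f: ⊤}
Applying B1's transfer function to that IN value gives OUT[B1] (row B1 above).

Answer: {a: ⊤, b: +, c: +, d: +, e: +, f: ⊤}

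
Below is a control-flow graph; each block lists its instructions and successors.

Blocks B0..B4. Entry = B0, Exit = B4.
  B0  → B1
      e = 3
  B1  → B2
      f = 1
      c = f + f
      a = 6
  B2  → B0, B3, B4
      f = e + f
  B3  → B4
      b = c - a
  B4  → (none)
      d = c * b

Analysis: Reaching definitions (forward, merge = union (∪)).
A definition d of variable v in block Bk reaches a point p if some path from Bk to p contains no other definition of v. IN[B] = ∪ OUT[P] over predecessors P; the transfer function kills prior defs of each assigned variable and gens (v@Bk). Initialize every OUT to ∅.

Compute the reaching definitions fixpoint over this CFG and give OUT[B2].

Answer: {a@B1, c@B1, e@B0, f@B2}

Working:
Converged values:
  B0:  IN={a@B1, c@B1, e@B0, f@B2}  OUT={a@B1, c@B1, e@B0, f@B2}
  B1:  IN={a@B1, c@B1, e@B0, f@B2}  OUT={a@B1, c@B1, e@B0, f@B1}
  B2:  IN={a@B1, c@B1, e@B0, f@B1}  OUT={a@B1, c@B1, e@B0, f@B2}
  B3:  IN={a@B1, c@B1, e@B0, f@B2}  OUT={a@B1, b@B3, c@B1, e@B0, f@B2}
  B4:  IN={a@B1, b@B3, c@B1, e@B0, f@B2}  OUT={a@B1, b@B3, c@B1, d@B4, e@B0, f@B2}

Merge at B2: IN[B2] = OUT[B1] = {a@B1, c@B1, e@B0, f@B1}
Applying B2's transfer function to that IN value gives OUT[B2] (row B2 above).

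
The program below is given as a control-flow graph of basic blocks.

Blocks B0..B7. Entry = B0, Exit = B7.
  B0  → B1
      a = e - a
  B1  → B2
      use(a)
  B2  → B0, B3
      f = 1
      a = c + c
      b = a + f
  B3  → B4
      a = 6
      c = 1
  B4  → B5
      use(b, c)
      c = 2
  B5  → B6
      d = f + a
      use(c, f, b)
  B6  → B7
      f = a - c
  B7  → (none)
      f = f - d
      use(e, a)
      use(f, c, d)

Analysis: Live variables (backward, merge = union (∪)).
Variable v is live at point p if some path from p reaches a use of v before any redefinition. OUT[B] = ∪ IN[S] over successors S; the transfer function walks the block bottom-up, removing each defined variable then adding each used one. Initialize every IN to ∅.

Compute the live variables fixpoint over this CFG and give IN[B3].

Answer: {b, e, f}

Derivation:
Per-block solution:
  B0: | IN={a, c, e} | OUT={a, c, e}
  B1: | IN={a, c, e} | OUT={c, e}
  B2: | IN={c, e} | OUT={a, b, c, e, f}
  B3: | IN={b, e, f} | OUT={a, b, c, e, f}
  B4: | IN={a, b, c, e, f} | OUT={a, b, c, e, f}
  B5: | IN={a, b, c, e, f} | OUT={a, c, d, e}
  B6: | IN={a, c, d, e} | OUT={a, c, d, e, f}
  B7: | IN={a, c, d, e, f} | OUT={}

Merge at B3: OUT[B3] = IN[B4] = {a, b, c, e, f}
Applying B3's transfer function to that OUT value gives IN[B3] (row B3 above).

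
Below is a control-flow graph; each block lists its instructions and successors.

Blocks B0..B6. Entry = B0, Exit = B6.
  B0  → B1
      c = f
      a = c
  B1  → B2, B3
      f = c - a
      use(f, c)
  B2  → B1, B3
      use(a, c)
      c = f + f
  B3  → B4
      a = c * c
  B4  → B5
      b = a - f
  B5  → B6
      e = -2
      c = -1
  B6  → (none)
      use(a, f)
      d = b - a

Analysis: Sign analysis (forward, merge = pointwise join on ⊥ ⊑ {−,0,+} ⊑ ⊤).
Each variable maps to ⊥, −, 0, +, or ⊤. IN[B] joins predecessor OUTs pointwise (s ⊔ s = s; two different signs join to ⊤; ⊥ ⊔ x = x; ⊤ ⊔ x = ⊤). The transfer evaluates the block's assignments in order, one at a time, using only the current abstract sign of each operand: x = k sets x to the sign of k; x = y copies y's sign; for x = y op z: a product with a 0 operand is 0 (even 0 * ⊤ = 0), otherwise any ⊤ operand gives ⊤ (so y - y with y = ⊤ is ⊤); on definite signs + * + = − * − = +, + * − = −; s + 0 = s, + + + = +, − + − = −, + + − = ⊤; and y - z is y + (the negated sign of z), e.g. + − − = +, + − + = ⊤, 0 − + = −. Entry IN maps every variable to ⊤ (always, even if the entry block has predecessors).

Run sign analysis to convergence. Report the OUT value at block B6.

Answer: {a: ⊤, b: ⊤, c: -, d: ⊤, e: -, f: ⊤}

Trace:
Fixpoint table:
  B0:   IN=(all ⊤)   OUT=(all ⊤)
  B1:   IN=(all ⊤)   OUT=(all ⊤)
  B2:   IN=(all ⊤)   OUT=(all ⊤)
  B3:   IN=(all ⊤)   OUT=(all ⊤)
  B4:   IN=(all ⊤)   OUT=(all ⊤)
  B5:   IN=(all ⊤)   OUT={c:-, e:-; rest ⊤}
  B6:   IN={c:-, e:-; rest ⊤}   OUT={c:-, e:-; rest ⊤}

Merge at B6: IN[B6] = OUT[B5] = {a: ⊤, b: ⊤, c: -, d: ⊤, e: -, f: ⊤}
Applying B6's transfer function to that IN value gives OUT[B6] (row B6 above).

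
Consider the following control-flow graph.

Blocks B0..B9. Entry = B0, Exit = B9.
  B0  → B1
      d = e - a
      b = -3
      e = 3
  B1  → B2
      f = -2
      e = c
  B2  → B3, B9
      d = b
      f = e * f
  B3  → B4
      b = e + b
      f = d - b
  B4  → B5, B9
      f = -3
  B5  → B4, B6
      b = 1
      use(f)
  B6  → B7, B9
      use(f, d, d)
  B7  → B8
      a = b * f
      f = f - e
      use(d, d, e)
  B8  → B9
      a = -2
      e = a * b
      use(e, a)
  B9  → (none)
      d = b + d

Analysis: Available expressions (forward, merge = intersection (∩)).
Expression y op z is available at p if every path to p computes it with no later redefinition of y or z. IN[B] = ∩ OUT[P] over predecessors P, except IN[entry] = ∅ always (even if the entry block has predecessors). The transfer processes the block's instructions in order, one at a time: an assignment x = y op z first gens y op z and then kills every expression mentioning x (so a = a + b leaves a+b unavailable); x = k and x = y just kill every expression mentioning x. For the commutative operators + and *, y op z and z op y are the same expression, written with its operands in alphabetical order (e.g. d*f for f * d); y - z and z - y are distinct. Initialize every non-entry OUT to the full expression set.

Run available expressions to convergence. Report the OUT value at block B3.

Answer: {d-b}

Trace:
Converged values:
  B0: | IN={} | OUT={}
  B1: | IN={} | OUT={}
  B2: | IN={} | OUT={}
  B3: | IN={} | OUT={d-b}
  B4: | IN={} | OUT={}
  B5: | IN={} | OUT={}
  B6: | IN={} | OUT={}
  B7: | IN={} | OUT={}
  B8: | IN={} | OUT={a*b}
  B9: | IN={} | OUT={}

Merge at B3: IN[B3] = OUT[B2] = {}
Applying B3's transfer function to that IN value gives OUT[B3] (row B3 above).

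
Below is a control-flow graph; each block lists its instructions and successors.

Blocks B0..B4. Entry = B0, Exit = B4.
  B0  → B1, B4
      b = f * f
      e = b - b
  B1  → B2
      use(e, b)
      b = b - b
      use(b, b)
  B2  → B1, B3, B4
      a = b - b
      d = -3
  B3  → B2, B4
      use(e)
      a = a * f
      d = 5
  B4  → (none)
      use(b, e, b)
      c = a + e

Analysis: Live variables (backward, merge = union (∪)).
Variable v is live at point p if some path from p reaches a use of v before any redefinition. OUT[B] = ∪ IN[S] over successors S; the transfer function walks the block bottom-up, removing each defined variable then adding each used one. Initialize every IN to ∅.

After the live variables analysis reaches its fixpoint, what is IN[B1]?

Converged values:
  B0:   IN={a, f}   OUT={a, b, e, f}
  B1:   IN={b, e, f}   OUT={b, e, f}
  B2:   IN={b, e, f}   OUT={a, b, e, f}
  B3:   IN={a, b, e, f}   OUT={a, b, e, f}
  B4:   IN={a, b, e}   OUT={}

Merge at B1: OUT[B1] = IN[B2] = {b, e, f}
Applying B1's transfer function to that OUT value gives IN[B1] (row B1 above).

Answer: {b, e, f}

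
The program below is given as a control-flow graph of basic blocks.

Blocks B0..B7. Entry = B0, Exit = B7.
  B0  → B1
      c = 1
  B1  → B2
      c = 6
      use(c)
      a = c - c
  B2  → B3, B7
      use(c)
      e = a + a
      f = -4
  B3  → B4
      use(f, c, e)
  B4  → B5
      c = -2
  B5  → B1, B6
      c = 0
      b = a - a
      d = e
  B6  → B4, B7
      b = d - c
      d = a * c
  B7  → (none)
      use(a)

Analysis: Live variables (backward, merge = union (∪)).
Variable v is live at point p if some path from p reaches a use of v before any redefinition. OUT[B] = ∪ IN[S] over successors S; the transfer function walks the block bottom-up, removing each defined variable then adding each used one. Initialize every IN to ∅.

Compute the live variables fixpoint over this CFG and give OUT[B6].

Answer: {a, e}

Working:
Per-block solution:
  B0: | IN={} | OUT={}
  B1: | IN={} | OUT={a, c}
  B2: | IN={a, c} | OUT={a, c, e, f}
  B3: | IN={a, c, e, f} | OUT={a, e}
  B4: | IN={a, e} | OUT={a, e}
  B5: | IN={a, e} | OUT={a, c, d, e}
  B6: | IN={a, c, d, e} | OUT={a, e}
  B7: | IN={a} | OUT={}

Merge at B6: OUT[B6] = IN[B4] ⊔ IN[B7] = {a, e}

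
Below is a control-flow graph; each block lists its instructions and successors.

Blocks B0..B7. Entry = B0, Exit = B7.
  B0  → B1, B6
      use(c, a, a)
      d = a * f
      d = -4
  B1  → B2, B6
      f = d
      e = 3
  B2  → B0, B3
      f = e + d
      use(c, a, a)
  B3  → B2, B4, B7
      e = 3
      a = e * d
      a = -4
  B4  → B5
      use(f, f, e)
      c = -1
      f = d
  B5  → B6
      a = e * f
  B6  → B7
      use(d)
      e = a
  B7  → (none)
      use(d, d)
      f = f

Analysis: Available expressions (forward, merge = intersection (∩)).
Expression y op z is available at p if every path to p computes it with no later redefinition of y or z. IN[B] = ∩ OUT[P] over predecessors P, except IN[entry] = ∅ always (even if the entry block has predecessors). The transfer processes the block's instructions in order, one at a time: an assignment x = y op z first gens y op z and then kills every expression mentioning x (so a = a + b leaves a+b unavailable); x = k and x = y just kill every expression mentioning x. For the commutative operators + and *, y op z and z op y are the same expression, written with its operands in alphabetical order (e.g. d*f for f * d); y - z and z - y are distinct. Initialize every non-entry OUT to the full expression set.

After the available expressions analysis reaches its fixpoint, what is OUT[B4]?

Answer: {d*e}

Derivation:
Per-block solution:
  B0:  IN={}  OUT={a*f}
  B1:  IN={a*f}  OUT={}
  B2:  IN={}  OUT={d+e}
  B3:  IN={d+e}  OUT={d*e}
  B4:  IN={d*e}  OUT={d*e}
  B5:  IN={d*e}  OUT={d*e, e*f}
  B6:  IN={}  OUT={}
  B7:  IN={}  OUT={}

Merge at B4: IN[B4] = OUT[B3] = {d*e}
Applying B4's transfer function to that IN value gives OUT[B4] (row B4 above).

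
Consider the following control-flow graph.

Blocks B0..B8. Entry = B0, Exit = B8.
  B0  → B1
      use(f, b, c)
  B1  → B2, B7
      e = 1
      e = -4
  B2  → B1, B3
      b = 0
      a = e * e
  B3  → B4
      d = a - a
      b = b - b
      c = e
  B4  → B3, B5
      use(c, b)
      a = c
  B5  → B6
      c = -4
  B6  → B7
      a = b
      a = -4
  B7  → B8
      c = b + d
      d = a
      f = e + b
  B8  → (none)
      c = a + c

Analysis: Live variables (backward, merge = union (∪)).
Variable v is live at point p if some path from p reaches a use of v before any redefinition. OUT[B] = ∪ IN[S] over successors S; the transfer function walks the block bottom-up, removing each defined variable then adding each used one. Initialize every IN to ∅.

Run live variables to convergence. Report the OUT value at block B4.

Answer: {a, b, d, e}

Working:
Converged values:
  B0:  IN={a, b, c, d, f}  OUT={a, b, d}
  B1:  IN={a, b, d}  OUT={a, b, d, e}
  B2:  IN={d, e}  OUT={a, b, d, e}
  B3:  IN={a, b, e}  OUT={b, c, d, e}
  B4:  IN={b, c, d, e}  OUT={a, b, d, e}
  B5:  IN={b, d, e}  OUT={b, d, e}
  B6:  IN={b, d, e}  OUT={a, b, d, e}
  B7:  IN={a, b, d, e}  OUT={a, c}
  B8:  IN={a, c}  OUT={}

Merge at B4: OUT[B4] = IN[B3] ⊔ IN[B5] = {a, b, d, e}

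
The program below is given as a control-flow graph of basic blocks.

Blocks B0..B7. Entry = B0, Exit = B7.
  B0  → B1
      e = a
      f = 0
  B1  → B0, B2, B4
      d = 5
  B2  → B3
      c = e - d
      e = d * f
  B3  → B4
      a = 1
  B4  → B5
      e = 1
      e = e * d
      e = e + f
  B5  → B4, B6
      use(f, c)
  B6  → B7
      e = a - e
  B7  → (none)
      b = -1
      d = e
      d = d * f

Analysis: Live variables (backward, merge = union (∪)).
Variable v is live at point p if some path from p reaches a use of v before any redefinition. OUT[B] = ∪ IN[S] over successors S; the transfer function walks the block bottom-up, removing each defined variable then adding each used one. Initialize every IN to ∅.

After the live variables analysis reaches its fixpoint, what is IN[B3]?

Converged values:
  B0:  IN={a, c}  OUT={a, c, e, f}
  B1:  IN={a, c, e, f}  OUT={a, c, d, e, f}
  B2:  IN={d, e, f}  OUT={c, d, f}
  B3:  IN={c, d, f}  OUT={a, c, d, f}
  B4:  IN={a, c, d, f}  OUT={a, c, d, e, f}
  B5:  IN={a, c, d, e, f}  OUT={a, c, d, e, f}
  B6:  IN={a, e, f}  OUT={e, f}
  B7:  IN={e, f}  OUT={}

Merge at B3: OUT[B3] = IN[B4] = {a, c, d, f}
Applying B3's transfer function to that OUT value gives IN[B3] (row B3 above).

Answer: {c, d, f}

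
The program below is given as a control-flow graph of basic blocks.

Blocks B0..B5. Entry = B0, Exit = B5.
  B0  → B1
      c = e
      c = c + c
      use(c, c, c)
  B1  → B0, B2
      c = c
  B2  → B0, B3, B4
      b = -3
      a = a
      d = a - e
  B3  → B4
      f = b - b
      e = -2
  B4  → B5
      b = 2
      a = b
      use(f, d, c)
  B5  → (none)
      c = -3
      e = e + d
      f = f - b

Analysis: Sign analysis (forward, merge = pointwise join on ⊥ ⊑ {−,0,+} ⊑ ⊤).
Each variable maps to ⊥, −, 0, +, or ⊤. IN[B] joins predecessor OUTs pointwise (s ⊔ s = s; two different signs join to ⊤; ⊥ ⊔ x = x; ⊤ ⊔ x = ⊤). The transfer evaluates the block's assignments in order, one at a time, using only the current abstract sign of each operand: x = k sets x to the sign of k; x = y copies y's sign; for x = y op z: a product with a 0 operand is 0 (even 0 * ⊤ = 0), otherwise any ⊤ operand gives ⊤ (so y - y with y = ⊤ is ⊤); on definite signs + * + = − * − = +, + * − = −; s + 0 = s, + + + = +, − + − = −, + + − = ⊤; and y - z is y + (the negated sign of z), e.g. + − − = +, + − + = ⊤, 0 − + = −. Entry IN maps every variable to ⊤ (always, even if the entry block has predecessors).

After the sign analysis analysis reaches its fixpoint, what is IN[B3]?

Converged values:
  B0:   IN=(all ⊤)   OUT=(all ⊤)
  B1:   IN=(all ⊤)   OUT=(all ⊤)
  B2:   IN=(all ⊤)   OUT={b:-; rest ⊤}
  B3:   IN={b:-; rest ⊤}   OUT={b:-, e:-; rest ⊤}
  B4:   IN={b:-; rest ⊤}   OUT={a:+, b:+; rest ⊤}
  B5:   IN={a:+, b:+; rest ⊤}   OUT={a:+, b:+, c:-; rest ⊤}

Merge at B3: IN[B3] = OUT[B2] = {a: ⊤, b: -, c: ⊤, d: ⊤, e: ⊤, f: ⊤}

Answer: {a: ⊤, b: -, c: ⊤, d: ⊤, e: ⊤, f: ⊤}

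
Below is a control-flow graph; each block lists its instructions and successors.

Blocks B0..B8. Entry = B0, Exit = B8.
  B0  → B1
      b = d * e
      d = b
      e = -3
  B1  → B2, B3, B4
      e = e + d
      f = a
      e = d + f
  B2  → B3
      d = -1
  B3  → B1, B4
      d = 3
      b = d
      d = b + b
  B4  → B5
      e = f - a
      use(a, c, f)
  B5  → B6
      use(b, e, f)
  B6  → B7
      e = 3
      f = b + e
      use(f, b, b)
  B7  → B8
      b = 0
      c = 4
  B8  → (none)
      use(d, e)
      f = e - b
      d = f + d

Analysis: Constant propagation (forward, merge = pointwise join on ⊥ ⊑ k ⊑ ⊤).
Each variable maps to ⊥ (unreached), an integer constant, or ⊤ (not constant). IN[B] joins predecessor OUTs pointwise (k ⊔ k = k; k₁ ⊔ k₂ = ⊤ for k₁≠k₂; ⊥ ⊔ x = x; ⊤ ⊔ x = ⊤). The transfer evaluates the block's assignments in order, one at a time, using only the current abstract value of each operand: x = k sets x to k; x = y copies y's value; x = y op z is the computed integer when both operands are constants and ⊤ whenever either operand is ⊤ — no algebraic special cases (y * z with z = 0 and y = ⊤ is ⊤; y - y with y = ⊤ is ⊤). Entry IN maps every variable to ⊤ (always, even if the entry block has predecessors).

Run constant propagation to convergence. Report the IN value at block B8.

Answer: {a: ⊤, b: 0, c: 4, d: ⊤, e: 3, f: ⊤}

Derivation:
Fixpoint table:
  B0:   IN=(all ⊤)   OUT={e:-3; rest ⊤}
  B1:   IN=(all ⊤)   OUT=(all ⊤)
  B2:   IN=(all ⊤)   OUT={d:-1; rest ⊤}
  B3:   IN=(all ⊤)   OUT={b:3, d:6; rest ⊤}
  B4:   IN=(all ⊤)   OUT=(all ⊤)
  B5:   IN=(all ⊤)   OUT=(all ⊤)
  B6:   IN=(all ⊤)   OUT={e:3; rest ⊤}
  B7:   IN={e:3; rest ⊤}   OUT={b:0, c:4, e:3; rest ⊤}
  B8:   IN={b:0, c:4, e:3; rest ⊤}   OUT={b:0, c:4, e:3, f:3; rest ⊤}

Merge at B8: IN[B8] = OUT[B7] = {a: ⊤, b: 0, c: 4, d: ⊤, e: 3, f: ⊤}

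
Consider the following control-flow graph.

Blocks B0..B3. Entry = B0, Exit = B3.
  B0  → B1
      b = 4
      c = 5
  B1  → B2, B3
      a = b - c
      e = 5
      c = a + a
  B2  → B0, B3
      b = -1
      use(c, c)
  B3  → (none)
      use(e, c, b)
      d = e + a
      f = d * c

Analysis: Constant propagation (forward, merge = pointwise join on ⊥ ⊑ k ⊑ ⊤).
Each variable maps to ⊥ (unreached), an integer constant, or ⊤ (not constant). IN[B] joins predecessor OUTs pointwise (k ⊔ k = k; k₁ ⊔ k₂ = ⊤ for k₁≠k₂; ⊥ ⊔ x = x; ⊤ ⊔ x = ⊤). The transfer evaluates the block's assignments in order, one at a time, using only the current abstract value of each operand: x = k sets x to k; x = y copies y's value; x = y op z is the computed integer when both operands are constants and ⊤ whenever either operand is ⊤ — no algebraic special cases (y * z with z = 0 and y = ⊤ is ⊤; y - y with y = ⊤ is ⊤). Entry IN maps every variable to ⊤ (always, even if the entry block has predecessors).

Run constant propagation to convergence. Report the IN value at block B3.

Answer: {a: -1, b: ⊤, c: -2, d: ⊤, e: 5, f: ⊤}

Derivation:
Per-block solution:
  B0: | IN=(all ⊤) | OUT={b:4, c:5; rest ⊤}
  B1: | IN={b:4, c:5; rest ⊤} | OUT={a:-1, b:4, c:-2, e:5; rest ⊤}
  B2: | IN={a:-1, b:4, c:-2, e:5; rest ⊤} | OUT={a:-1, b:-1, c:-2, e:5; rest ⊤}
  B3: | IN={a:-1, c:-2, e:5; rest ⊤} | OUT={a:-1, c:-2, d:4, e:5, f:-8; rest ⊤}

Merge at B3: IN[B3] = OUT[B1] ⊔ OUT[B2] = {a: -1, b: ⊤, c: -2, d: ⊤, e: 5, f: ⊤}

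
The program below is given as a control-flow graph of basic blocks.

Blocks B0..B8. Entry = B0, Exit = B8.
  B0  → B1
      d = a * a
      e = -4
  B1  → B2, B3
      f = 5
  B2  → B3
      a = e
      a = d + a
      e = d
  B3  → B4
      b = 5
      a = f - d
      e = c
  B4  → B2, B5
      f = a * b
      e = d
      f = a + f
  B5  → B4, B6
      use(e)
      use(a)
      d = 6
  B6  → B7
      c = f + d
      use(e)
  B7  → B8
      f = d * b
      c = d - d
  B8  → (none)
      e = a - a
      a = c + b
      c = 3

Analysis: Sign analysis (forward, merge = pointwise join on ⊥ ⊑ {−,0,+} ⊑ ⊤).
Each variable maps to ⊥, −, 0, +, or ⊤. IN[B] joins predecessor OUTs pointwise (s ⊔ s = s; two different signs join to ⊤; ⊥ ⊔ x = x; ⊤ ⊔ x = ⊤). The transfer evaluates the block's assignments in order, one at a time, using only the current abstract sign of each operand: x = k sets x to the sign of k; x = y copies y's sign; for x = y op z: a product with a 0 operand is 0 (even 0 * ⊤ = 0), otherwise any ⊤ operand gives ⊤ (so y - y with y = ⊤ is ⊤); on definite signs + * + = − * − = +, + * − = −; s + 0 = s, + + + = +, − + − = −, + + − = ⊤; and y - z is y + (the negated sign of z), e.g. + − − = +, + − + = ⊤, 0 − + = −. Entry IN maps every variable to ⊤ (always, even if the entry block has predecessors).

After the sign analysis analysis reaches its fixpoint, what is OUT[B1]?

Converged values:
  B0:  IN=(all ⊤)  OUT={e:-; rest ⊤}
  B1:  IN={e:-; rest ⊤}  OUT={e:-, f:+; rest ⊤}
  B2:  IN=(all ⊤)  OUT=(all ⊤)
  B3:  IN=(all ⊤)  OUT={b:+; rest ⊤}
  B4:  IN={b:+; rest ⊤}  OUT={b:+; rest ⊤}
  B5:  IN={b:+; rest ⊤}  OUT={b:+, d:+; rest ⊤}
  B6:  IN={b:+, d:+; rest ⊤}  OUT={b:+, d:+; rest ⊤}
  B7:  IN={b:+, d:+; rest ⊤}  OUT={b:+, d:+, f:+; rest ⊤}
  B8:  IN={b:+, d:+, f:+; rest ⊤}  OUT={b:+, c:+, d:+, f:+; rest ⊤}

Merge at B1: IN[B1] = OUT[B0] = {a: ⊤, b: ⊤, c: ⊤, d: ⊤, e: -, f: ⊤}
Applying B1's transfer function to that IN value gives OUT[B1] (row B1 above).

Answer: {a: ⊤, b: ⊤, c: ⊤, d: ⊤, e: -, f: +}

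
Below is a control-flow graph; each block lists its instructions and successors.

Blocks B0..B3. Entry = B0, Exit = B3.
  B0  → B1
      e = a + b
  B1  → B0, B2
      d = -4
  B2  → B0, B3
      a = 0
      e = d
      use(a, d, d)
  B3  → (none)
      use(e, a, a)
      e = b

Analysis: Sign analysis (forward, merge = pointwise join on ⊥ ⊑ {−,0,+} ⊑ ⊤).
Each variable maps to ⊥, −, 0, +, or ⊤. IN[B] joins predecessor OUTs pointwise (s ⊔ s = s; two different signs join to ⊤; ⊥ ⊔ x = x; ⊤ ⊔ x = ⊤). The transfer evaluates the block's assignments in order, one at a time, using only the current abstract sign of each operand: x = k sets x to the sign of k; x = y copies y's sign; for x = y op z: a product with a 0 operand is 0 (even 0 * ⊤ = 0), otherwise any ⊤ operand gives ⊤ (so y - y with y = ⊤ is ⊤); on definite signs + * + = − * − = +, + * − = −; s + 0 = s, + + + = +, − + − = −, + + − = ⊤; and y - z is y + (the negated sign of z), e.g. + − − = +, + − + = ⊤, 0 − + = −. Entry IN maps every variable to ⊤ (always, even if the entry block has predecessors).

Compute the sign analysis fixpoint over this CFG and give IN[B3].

Answer: {a: 0, b: ⊤, c: ⊤, d: -, e: -, f: ⊤}

Derivation:
Converged values:
  B0: | IN=(all ⊤) | OUT=(all ⊤)
  B1: | IN=(all ⊤) | OUT={d:-; rest ⊤}
  B2: | IN={d:-; rest ⊤} | OUT={a:0, d:-, e:-; rest ⊤}
  B3: | IN={a:0, d:-, e:-; rest ⊤} | OUT={a:0, d:-; rest ⊤}

Merge at B3: IN[B3] = OUT[B2] = {a: 0, b: ⊤, c: ⊤, d: -, e: -, f: ⊤}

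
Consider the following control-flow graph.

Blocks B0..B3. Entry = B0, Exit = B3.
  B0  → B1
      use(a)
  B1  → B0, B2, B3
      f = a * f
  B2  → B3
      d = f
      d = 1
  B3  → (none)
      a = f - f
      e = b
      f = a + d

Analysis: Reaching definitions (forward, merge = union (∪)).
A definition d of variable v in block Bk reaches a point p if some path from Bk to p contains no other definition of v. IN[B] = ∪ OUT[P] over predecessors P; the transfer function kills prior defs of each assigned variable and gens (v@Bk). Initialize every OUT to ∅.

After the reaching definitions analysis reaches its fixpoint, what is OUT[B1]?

Per-block solution:
  B0:  IN={f@B1}  OUT={f@B1}
  B1:  IN={f@B1}  OUT={f@B1}
  B2:  IN={f@B1}  OUT={d@B2, f@B1}
  B3:  IN={d@B2, f@B1}  OUT={a@B3, d@B2, e@B3, f@B3}

Merge at B1: IN[B1] = OUT[B0] = {f@B1}
Applying B1's transfer function to that IN value gives OUT[B1] (row B1 above).

Answer: {f@B1}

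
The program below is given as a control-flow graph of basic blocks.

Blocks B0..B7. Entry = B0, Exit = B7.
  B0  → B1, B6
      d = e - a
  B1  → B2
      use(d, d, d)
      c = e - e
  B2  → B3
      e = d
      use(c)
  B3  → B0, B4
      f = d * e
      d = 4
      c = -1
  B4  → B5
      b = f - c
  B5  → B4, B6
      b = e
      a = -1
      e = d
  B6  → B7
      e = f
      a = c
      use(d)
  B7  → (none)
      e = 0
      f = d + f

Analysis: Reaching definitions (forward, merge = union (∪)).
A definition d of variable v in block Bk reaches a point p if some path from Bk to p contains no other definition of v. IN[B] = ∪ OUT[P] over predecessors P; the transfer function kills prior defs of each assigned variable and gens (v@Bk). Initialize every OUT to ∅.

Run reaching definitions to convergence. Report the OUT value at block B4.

Fixpoint table:
  B0:  IN={c@B3, d@B3, e@B2, f@B3}  OUT={c@B3, d@B0, e@B2, f@B3}
  B1:  IN={c@B3, d@B0, e@B2, f@B3}  OUT={c@B1, d@B0, e@B2, f@B3}
  B2:  IN={c@B1, d@B0, e@B2, f@B3}  OUT={c@B1, d@B0, e@B2, f@B3}
  B3:  IN={c@B1, d@B0, e@B2, f@B3}  OUT={c@B3, d@B3, e@B2, f@B3}
  B4:  IN={a@B5, b@B5, c@B3, d@B3, e@B2, e@B5, f@B3}  OUT={a@B5, b@B4, c@B3, d@B3, e@B2, e@B5, f@B3}
  B5:  IN={a@B5, b@B4, c@B3, d@B3, e@B2, e@B5, f@B3}  OUT={a@B5, b@B5, c@B3, d@B3, e@B5, f@B3}
  B6:  IN={a@B5, b@B5, c@B3, d@B0, d@B3, e@B2, e@B5, f@B3}  OUT={a@B6, b@B5, c@B3, d@B0, d@B3, e@B6, f@B3}
  B7:  IN={a@B6, b@B5, c@B3, d@B0, d@B3, e@B6, f@B3}  OUT={a@B6, b@B5, c@B3, d@B0, d@B3, e@B7, f@B7}

Merge at B4: IN[B4] = OUT[B3] ⊔ OUT[B5] = {a@B5, b@B5, c@B3, d@B3, e@B2, e@B5, f@B3}
Applying B4's transfer function to that IN value gives OUT[B4] (row B4 above).

Answer: {a@B5, b@B4, c@B3, d@B3, e@B2, e@B5, f@B3}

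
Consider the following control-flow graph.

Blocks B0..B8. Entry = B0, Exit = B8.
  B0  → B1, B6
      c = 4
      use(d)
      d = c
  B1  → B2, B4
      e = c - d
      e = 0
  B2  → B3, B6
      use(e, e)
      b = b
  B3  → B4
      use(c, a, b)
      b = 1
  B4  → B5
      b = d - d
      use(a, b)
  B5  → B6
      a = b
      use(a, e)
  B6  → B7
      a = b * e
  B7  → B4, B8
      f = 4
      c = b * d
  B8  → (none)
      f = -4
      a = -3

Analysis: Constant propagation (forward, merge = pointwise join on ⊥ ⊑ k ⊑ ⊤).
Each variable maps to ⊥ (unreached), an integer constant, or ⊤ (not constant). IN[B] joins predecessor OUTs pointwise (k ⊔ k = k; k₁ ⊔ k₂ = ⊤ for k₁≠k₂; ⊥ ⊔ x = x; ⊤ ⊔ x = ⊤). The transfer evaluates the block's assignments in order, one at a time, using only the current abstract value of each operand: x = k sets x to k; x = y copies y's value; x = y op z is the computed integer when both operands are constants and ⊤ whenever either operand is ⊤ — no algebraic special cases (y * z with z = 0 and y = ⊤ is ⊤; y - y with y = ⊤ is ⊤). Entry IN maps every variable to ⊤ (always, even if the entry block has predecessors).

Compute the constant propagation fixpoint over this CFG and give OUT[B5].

Answer: {a: 0, b: 0, c: ⊤, d: 4, e: ⊤, f: ⊤}

Trace:
Converged values:
  B0:   IN=(all ⊤)   OUT={c:4, d:4; rest ⊤}
  B1:   IN={c:4, d:4; rest ⊤}   OUT={c:4, d:4, e:0; rest ⊤}
  B2:   IN={c:4, d:4, e:0; rest ⊤}   OUT={c:4, d:4, e:0; rest ⊤}
  B3:   IN={c:4, d:4, e:0; rest ⊤}   OUT={b:1, c:4, d:4, e:0; rest ⊤}
  B4:   IN={d:4; rest ⊤}   OUT={b:0, d:4; rest ⊤}
  B5:   IN={b:0, d:4; rest ⊤}   OUT={a:0, b:0, d:4; rest ⊤}
  B6:   IN={d:4; rest ⊤}   OUT={d:4; rest ⊤}
  B7:   IN={d:4; rest ⊤}   OUT={d:4, f:4; rest ⊤}
  B8:   IN={d:4, f:4; rest ⊤}   OUT={a:-3, d:4, f:-4; rest ⊤}

Merge at B5: IN[B5] = OUT[B4] = {a: ⊤, b: 0, c: ⊤, d: 4, e: ⊤, f: ⊤}
Applying B5's transfer function to that IN value gives OUT[B5] (row B5 above).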